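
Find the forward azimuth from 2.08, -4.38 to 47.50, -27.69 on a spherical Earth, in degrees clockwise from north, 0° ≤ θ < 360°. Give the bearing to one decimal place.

Δλ = -27.69 − -4.38 = -23.31°.
θ = atan2( sin Δλ · cos φ₂ , cos φ₁ · sin φ₂ − sin φ₁ · cos φ₂ · cos Δλ )
  = atan2(-0.26733, 0.71427) = -20.520° → normalised to [0°, 360°): 339.480°.

339.5°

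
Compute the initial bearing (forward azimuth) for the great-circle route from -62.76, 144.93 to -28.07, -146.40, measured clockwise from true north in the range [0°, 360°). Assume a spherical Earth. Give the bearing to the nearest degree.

85°

Δλ = -146.40 − 144.93 = -291.33°; wrapped into (−180°, 180°]: 68.67°.
θ = atan2( sin Δλ · cos φ₂ , cos φ₁ · sin φ₂ − sin φ₁ · cos φ₂ · cos Δλ )
  = atan2(0.82193, 0.06998) = 85.134° → normalised to [0°, 360°): 85.134°.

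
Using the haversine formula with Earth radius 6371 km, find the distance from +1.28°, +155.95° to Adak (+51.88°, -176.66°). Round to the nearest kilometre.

Δλ = -176.66 − 155.95 = -332.61°; wrapped into (−180°, 180°]: 27.39°.
Δφ = 51.88 − 1.28 = 50.60°.
a = sin²(Δφ/2) + cos φ₁ · cos φ₂ · sin²(Δλ/2) = 0.217228.
c = 2·atan2(√a, √(1−a)) = 0.96970 rad → d = 6371·c ≈ 6177.98 km.

6178 km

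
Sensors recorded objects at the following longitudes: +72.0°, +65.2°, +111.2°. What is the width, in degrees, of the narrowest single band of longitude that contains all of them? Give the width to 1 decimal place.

Sort the longitudes: +65.2°, +72.0°, +111.2°.
Eastward gaps between consecutive values (wrapping around): 6.8°, 39.2°, 314.0°.
Largest gap = 314.0° ⇒ minimal covering band is its complement: 360° − 314.0° = 46.0°.
Band runs from +65.2° eastward to +111.2°.

46.0°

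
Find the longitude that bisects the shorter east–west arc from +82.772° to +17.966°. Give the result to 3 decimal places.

Signed shortest Δλ from +82.772° to +17.966° is -64.806°.
Midpoint longitude = +82.772° + (-64.806°)/2 = +82.772° − 32.403° = +50.369°.

+50.369°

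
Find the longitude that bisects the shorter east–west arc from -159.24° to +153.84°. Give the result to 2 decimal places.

Signed shortest Δλ from -159.24° to +153.84° is -46.92°.
Midpoint longitude = -159.24° + (-46.92°)/2 = -159.24° − 23.46° = -182.70°.
Normalise into (−180°, 180°]: +177.30°.
(The naïve average (-159.24 + +153.84)/2 = -2.7° is on the wrong side of the globe.)

+177.30°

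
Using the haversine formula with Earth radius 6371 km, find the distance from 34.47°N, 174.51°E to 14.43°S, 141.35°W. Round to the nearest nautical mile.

3867 nmi

Δλ = -141.35 − 174.51 = -315.86°; wrapped into (−180°, 180°]: 44.14°.
Δφ = -14.43 − 34.47 = -48.90°.
a = sin²(Δφ/2) + cos φ₁ · cos φ₂ · sin²(Δλ/2) = 0.284032.
c = 2·atan2(√a, √(1−a)) = 1.12416 rad → d = 6371·c ≈ 7162.02 km ≈ 3867.18 nmi.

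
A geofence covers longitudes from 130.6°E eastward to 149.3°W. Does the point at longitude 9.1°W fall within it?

No

Band width going east from +130.6° to -149.3°: ((-149.3 − 130.6) mod 360) = 80.1°.
Offset of -9.1° east of the west edge: ((-9.1 − 130.6) mod 360) = 220.3°.
220.3° > 80.1° ⇒ outside.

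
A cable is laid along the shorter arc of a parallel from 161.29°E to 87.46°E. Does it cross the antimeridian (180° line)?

No

Signed shortest Δλ = ((87.46 − 161.29 + 180) mod 360) − 180 = -73.83°.
Going west by 73.83° from +161.29° reaches +87.46° without touching 180°.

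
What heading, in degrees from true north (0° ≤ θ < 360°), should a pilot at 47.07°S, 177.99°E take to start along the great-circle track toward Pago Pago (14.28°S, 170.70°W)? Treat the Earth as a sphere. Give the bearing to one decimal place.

Δλ = -170.70 − 177.99 = -348.69°; wrapped into (−180°, 180°]: 11.31°.
θ = atan2( sin Δλ · cos φ₂ , cos φ₁ · sin φ₂ − sin φ₁ · cos φ₂ · cos Δλ )
  = atan2(0.19006, 0.52778) = 19.804° → normalised to [0°, 360°): 19.804°.

19.8°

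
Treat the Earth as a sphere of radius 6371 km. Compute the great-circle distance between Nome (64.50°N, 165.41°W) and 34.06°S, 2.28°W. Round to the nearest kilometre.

16442 km

Δλ = -2.28 − -165.41 = 163.13°.
Δφ = -34.06 − 64.50 = -98.56°.
a = sin²(Δφ/2) + cos φ₁ · cos φ₂ · sin²(Δλ/2) = 0.923406.
c = 2·atan2(√a, √(1−a)) = 2.58076 rad → d = 6371·c ≈ 16442.01 km.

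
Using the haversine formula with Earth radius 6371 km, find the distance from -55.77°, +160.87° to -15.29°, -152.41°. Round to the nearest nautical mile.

Δλ = -152.41 − 160.87 = -313.28°; wrapped into (−180°, 180°]: 46.72°.
Δφ = -15.29 − -55.77 = 40.48°.
a = sin²(Δφ/2) + cos φ₁ · cos φ₂ · sin²(Δλ/2) = 0.204991.
c = 2·atan2(√a, √(1−a)) = 0.93972 rad → d = 6371·c ≈ 5986.92 km ≈ 3232.68 nmi.

3233 nmi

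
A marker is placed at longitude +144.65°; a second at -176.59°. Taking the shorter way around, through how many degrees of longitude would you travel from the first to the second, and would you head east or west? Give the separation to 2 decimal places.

38.76° east

Raw difference: -176.59 − 144.65 = -321.24°.
Normalise into (−180°, 180°]: -321.24° + 360° = 38.76°.
Positive ⇒ the second point lies to the east; separation 38.76°.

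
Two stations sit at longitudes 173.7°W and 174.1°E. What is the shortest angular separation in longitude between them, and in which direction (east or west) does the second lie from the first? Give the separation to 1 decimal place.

Raw difference: 174.1 − -173.7 = 347.8°.
Normalise into (−180°, 180°]: 347.8° − 360° = -12.2°.
Negative ⇒ the second point lies to the west; separation 12.2°.

12.2° west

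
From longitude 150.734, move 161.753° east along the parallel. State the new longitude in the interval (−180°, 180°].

Start at +150.734°; shift +161.753° → +312.487°.
+312.487° lies outside (−180°, 180°]; subtract 360° → -47.513°.

-47.513°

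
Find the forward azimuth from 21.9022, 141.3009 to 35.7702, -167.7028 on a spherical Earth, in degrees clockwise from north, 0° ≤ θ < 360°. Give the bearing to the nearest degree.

Δλ = -167.7028 − 141.3009 = -309.0037°; wrapped into (−180°, 180°]: 50.9963°.
θ = atan2( sin Δλ · cos φ₂ , cos φ₁ · sin φ₂ − sin φ₁ · cos φ₂ · cos Δλ )
  = atan2(0.63052, 0.35186) = 60.836° → normalised to [0°, 360°): 60.836°.

61°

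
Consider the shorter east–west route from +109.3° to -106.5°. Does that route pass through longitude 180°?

Yes

Naïve |-106.5 − 109.3| = 215.8° > 180°, so the shorter arc goes the other way round — across 180°.
Signed shortest Δλ = ((-106.5 − 109.3 + 180) mod 360) − 180 = 144.2°.
Going east by 144.2° from +109.3° passes through 180° before reaching -106.5°.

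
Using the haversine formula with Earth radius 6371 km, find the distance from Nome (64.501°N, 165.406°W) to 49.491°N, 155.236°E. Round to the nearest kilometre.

Δλ = 155.236 − -165.406 = 320.642°; wrapped into (−180°, 180°]: -39.358°.
Δφ = 49.491 − 64.501 = -15.010°.
a = sin²(Δφ/2) + cos φ₁ · cos φ₂ · sin²(Δλ/2) = 0.048771.
c = 2·atan2(√a, √(1−a)) = 0.44535 rad → d = 6371·c ≈ 2837.34 km.

2837 km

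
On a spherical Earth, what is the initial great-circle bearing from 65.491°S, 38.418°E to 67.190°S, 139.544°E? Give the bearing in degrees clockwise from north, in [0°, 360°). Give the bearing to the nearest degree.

140°

Δλ = 139.544 − 38.418 = 101.126°.
θ = atan2( sin Δλ · cos φ₂ , cos φ₁ · sin φ₂ − sin φ₁ · cos φ₂ · cos Δλ )
  = atan2(0.38039, -0.45046) = 139.821° → normalised to [0°, 360°): 139.821°.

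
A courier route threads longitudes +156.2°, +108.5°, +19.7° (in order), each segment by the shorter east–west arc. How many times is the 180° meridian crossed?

Leg 1: +156.2° → +108.5°, shortest Δλ = -47.7° (west) — does not cross 180°.
Leg 2: +108.5° → +19.7°, shortest Δλ = -88.8° (west) — does not cross 180°.
Total crossings: 0.

0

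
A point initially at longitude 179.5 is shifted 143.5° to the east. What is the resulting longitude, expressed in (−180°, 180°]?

-37.0°

Start at +179.5°; shift +143.5° → +323.0°.
+323.0° lies outside (−180°, 180°]; subtract 360° → -37.0°.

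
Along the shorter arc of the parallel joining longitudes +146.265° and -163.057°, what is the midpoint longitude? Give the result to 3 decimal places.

Signed shortest Δλ from +146.265° to -163.057° is +50.678°.
Midpoint longitude = +146.265° + (+50.678°)/2 = +146.265° + 25.339° = +171.604°.
(The naïve average (+146.265 + -163.057)/2 = -8.396° is on the wrong side of the globe.)

+171.604°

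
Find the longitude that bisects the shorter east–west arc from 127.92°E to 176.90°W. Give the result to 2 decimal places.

155.51°E

Signed shortest Δλ from +127.92° to -176.90° is +55.18°.
Midpoint longitude = +127.92° + (+55.18°)/2 = +127.92° + 27.59° = +155.51°.
(The naïve average (+127.92 + -176.90)/2 = -24.49° is on the wrong side of the globe.)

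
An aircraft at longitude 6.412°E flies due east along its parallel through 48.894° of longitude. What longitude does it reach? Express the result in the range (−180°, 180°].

55.306°E

Start at +6.412°; shift +48.894° → +55.306°.
+55.306° already lies in (−180°, 180°].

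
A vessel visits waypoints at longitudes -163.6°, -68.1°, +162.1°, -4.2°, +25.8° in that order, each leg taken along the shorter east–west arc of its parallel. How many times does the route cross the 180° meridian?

1

Leg 1: -163.6° → -68.1°, shortest Δλ = 95.5° (east) — does not cross 180°.
Leg 2: -68.1° → +162.1°, shortest Δλ = -129.8° (west) — crosses 180°.
Leg 3: +162.1° → -4.2°, shortest Δλ = -166.3° (west) — does not cross 180°.
Leg 4: -4.2° → +25.8°, shortest Δλ = 30.0° (east) — does not cross 180°.
Total crossings: 1.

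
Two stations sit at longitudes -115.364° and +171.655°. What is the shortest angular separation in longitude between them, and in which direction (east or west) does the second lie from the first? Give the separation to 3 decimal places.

Raw difference: 171.655 − -115.364 = 287.019°.
Normalise into (−180°, 180°]: 287.019° − 360° = -72.981°.
Negative ⇒ the second point lies to the west; separation 72.981°.

72.981° west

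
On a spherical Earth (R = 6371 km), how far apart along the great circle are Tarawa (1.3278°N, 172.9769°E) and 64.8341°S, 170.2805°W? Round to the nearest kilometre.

Δλ = -170.2805 − 172.9769 = -343.2574°; wrapped into (−180°, 180°]: 16.7426°.
Δφ = -64.8341 − 1.3278 = -66.1619°.
a = sin²(Δφ/2) + cos φ₁ · cos φ₂ · sin²(Δλ/2) = 0.306934.
c = 2·atan2(√a, √(1−a)) = 1.17436 rad → d = 6371·c ≈ 7481.86 km.

7482 km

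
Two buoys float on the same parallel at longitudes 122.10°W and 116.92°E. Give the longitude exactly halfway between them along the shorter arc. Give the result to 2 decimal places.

Signed shortest Δλ from -122.10° to +116.92° is -120.98°.
Midpoint longitude = -122.10° + (-120.98°)/2 = -122.10° − 60.49° = -182.59°.
Normalise into (−180°, 180°]: +177.41°.
(The naïve average (-122.10 + +116.92)/2 = -2.59° is on the wrong side of the globe.)

177.41°E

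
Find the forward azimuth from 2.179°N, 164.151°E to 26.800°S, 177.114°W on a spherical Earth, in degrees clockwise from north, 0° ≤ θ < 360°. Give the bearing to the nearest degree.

149°

Δλ = -177.114 − 164.151 = -341.265°; wrapped into (−180°, 180°]: 18.735°.
θ = atan2( sin Δλ · cos φ₂ , cos φ₁ · sin φ₂ − sin φ₁ · cos φ₂ · cos Δλ )
  = atan2(0.28669, -0.48269) = 149.292° → normalised to [0°, 360°): 149.292°.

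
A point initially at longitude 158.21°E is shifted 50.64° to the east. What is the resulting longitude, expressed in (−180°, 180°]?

Start at +158.21°; shift +50.64° → +208.85°.
+208.85° lies outside (−180°, 180°]; subtract 360° → -151.15°.

151.15°W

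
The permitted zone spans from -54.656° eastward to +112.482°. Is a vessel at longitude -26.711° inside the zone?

Yes

Band width going east from -54.656° to +112.482°: ((112.482 − -54.656) mod 360) = 167.138°.
Offset of -26.711° east of the west edge: ((-26.711 − -54.656) mod 360) = 27.945°.
27.945° ≤ 167.138° ⇒ inside.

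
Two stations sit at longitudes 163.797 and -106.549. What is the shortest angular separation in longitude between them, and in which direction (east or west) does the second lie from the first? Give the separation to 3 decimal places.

Raw difference: -106.549 − 163.797 = -270.346°.
Normalise into (−180°, 180°]: -270.346° + 360° = 89.654°.
Positive ⇒ the second point lies to the east; separation 89.654°.

89.654° east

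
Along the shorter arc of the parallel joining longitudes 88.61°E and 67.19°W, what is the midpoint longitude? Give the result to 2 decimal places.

10.71°E

Signed shortest Δλ from +88.61° to -67.19° is -155.80°.
Midpoint longitude = +88.61° + (-155.80°)/2 = +88.61° − 77.90° = +10.71°.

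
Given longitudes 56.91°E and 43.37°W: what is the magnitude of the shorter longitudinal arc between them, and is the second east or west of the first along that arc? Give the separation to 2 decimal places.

100.28° west

Raw difference: -43.37 − 56.91 = -100.28°.
Normalise into (−180°, 180°]: -100.28° stays -100.28°.
Negative ⇒ the second point lies to the west; separation 100.28°.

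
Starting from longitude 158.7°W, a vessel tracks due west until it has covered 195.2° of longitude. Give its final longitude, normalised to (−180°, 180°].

Start at -158.7°; shift −195.2° → -353.9°.
-353.9° lies outside (−180°, 180°]; add 360° → +6.1°.

6.1°E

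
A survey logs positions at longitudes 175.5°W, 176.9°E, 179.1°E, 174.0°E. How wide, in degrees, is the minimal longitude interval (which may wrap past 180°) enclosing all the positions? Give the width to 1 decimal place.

10.5°

Sort the longitudes: -175.5°, +174.0°, +176.9°, +179.1°.
Eastward gaps between consecutive values (wrapping around): 349.5°, 2.9°, 2.2°, 5.4°.
Largest gap = 349.5° ⇒ minimal covering band is its complement: 360° − 349.5° = 10.5°.
Band runs from +174.0° eastward to -175.5°, crossing the antimeridian.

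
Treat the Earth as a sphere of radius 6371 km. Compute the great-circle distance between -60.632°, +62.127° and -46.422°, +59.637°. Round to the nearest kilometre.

Δλ = 59.637 − 62.127 = -2.490°.
Δφ = -46.422 − -60.632 = 14.210°.
a = sin²(Δφ/2) + cos φ₁ · cos φ₂ · sin²(Δλ/2) = 0.015458.
c = 2·atan2(√a, √(1−a)) = 0.24931 rad → d = 6371·c ≈ 1588.34 km.

1588 km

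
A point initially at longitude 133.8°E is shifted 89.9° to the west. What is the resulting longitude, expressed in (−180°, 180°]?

Start at +133.8°; shift −89.9° → +43.9°.
+43.9° already lies in (−180°, 180°].

43.9°E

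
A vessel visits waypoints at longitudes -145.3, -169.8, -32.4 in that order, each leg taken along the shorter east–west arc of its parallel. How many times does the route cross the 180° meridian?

0

Leg 1: -145.3° → -169.8°, shortest Δλ = -24.5° (west) — does not cross 180°.
Leg 2: -169.8° → -32.4°, shortest Δλ = 137.4° (east) — does not cross 180°.
Total crossings: 0.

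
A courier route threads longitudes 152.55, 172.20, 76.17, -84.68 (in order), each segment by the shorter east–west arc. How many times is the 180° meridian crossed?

Leg 1: +152.55° → +172.20°, shortest Δλ = 19.65° (east) — does not cross 180°.
Leg 2: +172.20° → +76.17°, shortest Δλ = -96.03° (west) — does not cross 180°.
Leg 3: +76.17° → -84.68°, shortest Δλ = -160.85° (west) — does not cross 180°.
Total crossings: 0.

0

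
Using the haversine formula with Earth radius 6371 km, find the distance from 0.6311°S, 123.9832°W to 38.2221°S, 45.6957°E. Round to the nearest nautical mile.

8406 nmi

Δλ = 45.6957 − -123.9832 = 169.6789°.
Δφ = -38.2221 − -0.6311 = -37.5910°.
a = sin²(Δφ/2) + cos φ₁ · cos φ₂ · sin²(Δλ/2) = 0.883022.
c = 2·atan2(√a, √(1−a)) = 2.44346 rad → d = 6371·c ≈ 15567.29 km ≈ 8405.66 nmi.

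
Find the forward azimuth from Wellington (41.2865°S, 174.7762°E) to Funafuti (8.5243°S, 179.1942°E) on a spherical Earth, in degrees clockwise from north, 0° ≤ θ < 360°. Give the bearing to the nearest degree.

8°

Δλ = 179.1942 − 174.7762 = 4.4180°.
θ = atan2( sin Δλ · cos φ₂ , cos φ₁ · sin φ₂ − sin φ₁ · cos φ₂ · cos Δλ )
  = atan2(0.07618, 0.53921) = 8.042° → normalised to [0°, 360°): 8.042°.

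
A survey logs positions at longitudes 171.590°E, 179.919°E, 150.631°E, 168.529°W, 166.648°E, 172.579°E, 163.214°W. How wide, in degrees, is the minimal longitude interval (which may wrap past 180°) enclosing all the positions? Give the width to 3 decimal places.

46.155°

Sort the longitudes: -168.529°, -163.214°, +150.631°, +166.648°, +171.590°, +172.579°, +179.919°.
Eastward gaps between consecutive values (wrapping around): 5.315°, 313.845°, 16.017°, 4.942°, 0.989°, 7.340°, 11.552°.
Largest gap = 313.845° ⇒ minimal covering band is its complement: 360° − 313.845° = 46.155°.
Band runs from +150.631° eastward to -163.214°, crossing the antimeridian.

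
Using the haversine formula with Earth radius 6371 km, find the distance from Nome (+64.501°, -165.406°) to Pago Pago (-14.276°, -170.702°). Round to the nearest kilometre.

8771 km

Δλ = -170.702 − -165.406 = -5.296°.
Δφ = -14.276 − 64.501 = -78.777°.
a = sin²(Δφ/2) + cos φ₁ · cos φ₂ · sin²(Δλ/2) = 0.403576.
c = 2·atan2(√a, √(1−a)) = 1.37673 rad → d = 6371·c ≈ 8771.17 km.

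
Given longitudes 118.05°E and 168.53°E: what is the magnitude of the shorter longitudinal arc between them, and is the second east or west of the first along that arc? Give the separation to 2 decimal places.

50.48° east

Raw difference: 168.53 − 118.05 = 50.48°.
Normalise into (−180°, 180°]: 50.48° stays 50.48°.
Positive ⇒ the second point lies to the east; separation 50.48°.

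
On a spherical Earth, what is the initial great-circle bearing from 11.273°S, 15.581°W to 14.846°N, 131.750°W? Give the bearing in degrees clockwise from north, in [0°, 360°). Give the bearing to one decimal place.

Δλ = -131.750 − -15.581 = -116.169°.
θ = atan2( sin Δλ · cos φ₂ , cos φ₁ · sin φ₂ − sin φ₁ · cos φ₂ · cos Δλ )
  = atan2(-0.86754, 0.16794) = -79.044° → normalised to [0°, 360°): 280.956°.

281.0°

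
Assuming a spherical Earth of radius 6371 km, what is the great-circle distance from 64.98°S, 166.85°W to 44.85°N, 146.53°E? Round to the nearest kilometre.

12862 km

Δλ = 146.53 − -166.85 = 313.38°; wrapped into (−180°, 180°]: -46.62°.
Δφ = 44.85 − -64.98 = 109.83°.
a = sin²(Δφ/2) + cos φ₁ · cos φ₂ · sin²(Δλ/2) = 0.716565.
c = 2·atan2(√a, √(1−a)) = 2.01876 rad → d = 6371·c ≈ 12861.52 km.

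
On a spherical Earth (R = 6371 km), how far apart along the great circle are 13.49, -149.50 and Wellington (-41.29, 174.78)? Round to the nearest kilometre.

Δλ = 174.78 − -149.50 = 324.28°; wrapped into (−180°, 180°]: -35.72°.
Δφ = -41.29 − 13.49 = -54.78°.
a = sin²(Δφ/2) + cos φ₁ · cos φ₂ · sin²(Δλ/2) = 0.280366.
c = 2·atan2(√a, √(1−a)) = 1.11601 rad → d = 6371·c ≈ 7110.12 km.

7110 km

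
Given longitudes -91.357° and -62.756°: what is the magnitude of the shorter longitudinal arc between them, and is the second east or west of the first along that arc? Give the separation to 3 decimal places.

Raw difference: -62.756 − -91.357 = 28.601°.
Normalise into (−180°, 180°]: 28.601° stays 28.601°.
Positive ⇒ the second point lies to the east; separation 28.601°.

28.601° east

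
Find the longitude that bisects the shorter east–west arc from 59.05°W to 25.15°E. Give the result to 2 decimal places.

Signed shortest Δλ from -59.05° to +25.15° is +84.20°.
Midpoint longitude = -59.05° + (+84.20°)/2 = -59.05° + 42.10° = -16.95°.

16.95°W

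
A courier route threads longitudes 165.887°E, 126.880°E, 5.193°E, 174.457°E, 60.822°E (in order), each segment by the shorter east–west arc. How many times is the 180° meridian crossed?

0

Leg 1: +165.887° → +126.880°, shortest Δλ = -39.007° (west) — does not cross 180°.
Leg 2: +126.880° → +5.193°, shortest Δλ = -121.687° (west) — does not cross 180°.
Leg 3: +5.193° → +174.457°, shortest Δλ = 169.264° (east) — does not cross 180°.
Leg 4: +174.457° → +60.822°, shortest Δλ = -113.635° (west) — does not cross 180°.
Total crossings: 0.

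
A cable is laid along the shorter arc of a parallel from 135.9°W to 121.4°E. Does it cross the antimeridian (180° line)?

Yes

Naïve |121.4 − -135.9| = 257.3° > 180°, so the shorter arc goes the other way round — across 180°.
Signed shortest Δλ = ((121.4 − -135.9 + 180) mod 360) − 180 = -102.7°.
Going west by 102.7° from -135.9° passes through 180° before reaching +121.4°.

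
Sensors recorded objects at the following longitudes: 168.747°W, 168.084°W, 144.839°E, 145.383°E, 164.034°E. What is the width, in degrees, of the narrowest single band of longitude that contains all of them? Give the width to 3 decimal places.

Sort the longitudes: -168.747°, -168.084°, +144.839°, +145.383°, +164.034°.
Eastward gaps between consecutive values (wrapping around): 0.663°, 312.923°, 0.544°, 18.651°, 27.219°.
Largest gap = 312.923° ⇒ minimal covering band is its complement: 360° − 312.923° = 47.077°.
Band runs from +144.839° eastward to -168.084°, crossing the antimeridian.

47.077°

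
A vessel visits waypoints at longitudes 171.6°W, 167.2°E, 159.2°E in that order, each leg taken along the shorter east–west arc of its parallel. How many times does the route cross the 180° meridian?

Leg 1: -171.6° → +167.2°, shortest Δλ = -21.2° (west) — crosses 180°.
Leg 2: +167.2° → +159.2°, shortest Δλ = -8.0° (west) — does not cross 180°.
Total crossings: 1.

1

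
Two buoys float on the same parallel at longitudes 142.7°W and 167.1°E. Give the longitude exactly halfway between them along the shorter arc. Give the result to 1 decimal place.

Signed shortest Δλ from -142.7° to +167.1° is -50.2°.
Midpoint longitude = -142.7° + (-50.2°)/2 = -142.7° − 25.1° = -167.8°.
(The naïve average (-142.7 + +167.1)/2 = 12.2° is on the wrong side of the globe.)

167.8°W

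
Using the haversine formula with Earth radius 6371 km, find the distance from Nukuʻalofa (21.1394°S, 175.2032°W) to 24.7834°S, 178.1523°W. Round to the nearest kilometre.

505 km

Δλ = -178.1523 − -175.2032 = -2.9491°.
Δφ = -24.7834 − -21.1394 = -3.6440°.
a = sin²(Δφ/2) + cos φ₁ · cos φ₂ · sin²(Δλ/2) = 0.001572.
c = 2·atan2(√a, √(1−a)) = 0.07931 rad → d = 6371·c ≈ 505.27 km.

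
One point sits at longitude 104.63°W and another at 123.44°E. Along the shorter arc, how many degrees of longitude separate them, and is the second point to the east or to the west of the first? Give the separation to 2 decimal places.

131.93° west

Raw difference: 123.44 − -104.63 = 228.07°.
Normalise into (−180°, 180°]: 228.07° − 360° = -131.93°.
Negative ⇒ the second point lies to the west; separation 131.93°.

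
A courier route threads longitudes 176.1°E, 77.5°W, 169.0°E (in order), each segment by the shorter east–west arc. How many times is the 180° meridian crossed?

Leg 1: +176.1° → -77.5°, shortest Δλ = 106.4° (east) — crosses 180°.
Leg 2: -77.5° → +169.0°, shortest Δλ = -113.5° (west) — crosses 180°.
Total crossings: 2.

2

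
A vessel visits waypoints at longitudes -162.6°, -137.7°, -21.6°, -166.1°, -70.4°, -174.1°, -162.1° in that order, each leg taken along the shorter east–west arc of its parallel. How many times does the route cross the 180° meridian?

Leg 1: -162.6° → -137.7°, shortest Δλ = 24.9° (east) — does not cross 180°.
Leg 2: -137.7° → -21.6°, shortest Δλ = 116.1° (east) — does not cross 180°.
Leg 3: -21.6° → -166.1°, shortest Δλ = -144.5° (west) — does not cross 180°.
Leg 4: -166.1° → -70.4°, shortest Δλ = 95.7° (east) — does not cross 180°.
Leg 5: -70.4° → -174.1°, shortest Δλ = -103.7° (west) — does not cross 180°.
Leg 6: -174.1° → -162.1°, shortest Δλ = 12.0° (east) — does not cross 180°.
Total crossings: 0.

0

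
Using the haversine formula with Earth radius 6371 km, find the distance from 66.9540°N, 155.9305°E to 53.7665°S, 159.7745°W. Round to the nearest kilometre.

13923 km

Δλ = -159.7745 − 155.9305 = -315.7050°; wrapped into (−180°, 180°]: 44.2950°.
Δφ = -53.7665 − 66.9540 = -120.7205°.
a = sin²(Δφ/2) + cos φ₁ · cos φ₂ · sin²(Δλ/2) = 0.788311.
c = 2·atan2(√a, √(1−a)) = 2.18538 rad → d = 6371·c ≈ 13923.08 km.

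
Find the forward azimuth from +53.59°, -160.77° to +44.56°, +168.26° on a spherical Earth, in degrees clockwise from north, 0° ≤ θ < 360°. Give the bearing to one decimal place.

258.4°

Δλ = 168.26 − -160.77 = 329.03°; wrapped into (−180°, 180°]: -30.97°.
θ = atan2( sin Δλ · cos φ₂ , cos φ₁ · sin φ₂ − sin φ₁ · cos φ₂ · cos Δλ )
  = atan2(-0.36665, -0.07520) = -101.591° → normalised to [0°, 360°): 258.409°.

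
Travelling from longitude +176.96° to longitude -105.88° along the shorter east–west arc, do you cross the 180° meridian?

Naïve |-105.88 − 176.96| = 282.84° > 180°, so the shorter arc goes the other way round — across 180°.
Signed shortest Δλ = ((-105.88 − 176.96 + 180) mod 360) − 180 = 77.16°.
Going east by 77.16° from +176.96° passes through 180° before reaching -105.88°.

Yes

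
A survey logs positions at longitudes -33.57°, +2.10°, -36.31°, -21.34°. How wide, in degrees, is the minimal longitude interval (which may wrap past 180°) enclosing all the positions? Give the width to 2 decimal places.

Sort the longitudes: -36.31°, -33.57°, -21.34°, +2.10°.
Eastward gaps between consecutive values (wrapping around): 2.74°, 12.23°, 23.44°, 321.59°.
Largest gap = 321.59° ⇒ minimal covering band is its complement: 360° − 321.59° = 38.41°.
Band runs from -36.31° eastward to +2.10°.

38.41°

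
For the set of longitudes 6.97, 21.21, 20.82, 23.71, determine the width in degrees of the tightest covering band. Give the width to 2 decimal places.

16.74°

Sort the longitudes: +6.97°, +20.82°, +21.21°, +23.71°.
Eastward gaps between consecutive values (wrapping around): 13.85°, 0.39°, 2.50°, 343.26°.
Largest gap = 343.26° ⇒ minimal covering band is its complement: 360° − 343.26° = 16.74°.
Band runs from +6.97° eastward to +23.71°.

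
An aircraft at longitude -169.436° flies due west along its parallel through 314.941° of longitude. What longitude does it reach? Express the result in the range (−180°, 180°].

-124.377°

Start at -169.436°; shift −314.941° → -484.377°.
-484.377° lies outside (−180°, 180°]; add 360° → -124.377°.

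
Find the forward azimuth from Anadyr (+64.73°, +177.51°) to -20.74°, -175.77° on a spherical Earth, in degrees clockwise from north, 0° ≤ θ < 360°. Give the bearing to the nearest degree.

Δλ = -175.77 − 177.51 = -353.28°; wrapped into (−180°, 180°]: 6.72°.
θ = atan2( sin Δλ · cos φ₂ , cos φ₁ · sin φ₂ − sin φ₁ · cos φ₂ · cos Δλ )
  = atan2(0.10943, -0.99107) = 173.699° → normalised to [0°, 360°): 173.699°.

174°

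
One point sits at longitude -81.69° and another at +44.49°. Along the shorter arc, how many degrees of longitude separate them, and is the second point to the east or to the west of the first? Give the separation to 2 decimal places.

126.18° east

Raw difference: 44.49 − -81.69 = 126.18°.
Normalise into (−180°, 180°]: 126.18° stays 126.18°.
Positive ⇒ the second point lies to the east; separation 126.18°.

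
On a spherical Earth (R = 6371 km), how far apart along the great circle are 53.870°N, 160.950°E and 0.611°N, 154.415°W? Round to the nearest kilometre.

7189 km

Δλ = -154.415 − 160.950 = -315.365°; wrapped into (−180°, 180°]: 44.635°.
Δφ = 0.611 − 53.870 = -53.259°.
a = sin²(Δφ/2) + cos φ₁ · cos φ₂ · sin²(Δλ/2) = 0.285920.
c = 2·atan2(√a, √(1−a)) = 1.12834 rad → d = 6371·c ≈ 7188.66 km.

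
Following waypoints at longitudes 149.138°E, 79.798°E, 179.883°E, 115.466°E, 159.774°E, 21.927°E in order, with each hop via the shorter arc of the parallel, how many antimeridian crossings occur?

Leg 1: +149.138° → +79.798°, shortest Δλ = -69.34° (west) — does not cross 180°.
Leg 2: +79.798° → +179.883°, shortest Δλ = 100.085° (east) — does not cross 180°.
Leg 3: +179.883° → +115.466°, shortest Δλ = -64.417° (west) — does not cross 180°.
Leg 4: +115.466° → +159.774°, shortest Δλ = 44.308° (east) — does not cross 180°.
Leg 5: +159.774° → +21.927°, shortest Δλ = -137.847° (west) — does not cross 180°.
Total crossings: 0.

0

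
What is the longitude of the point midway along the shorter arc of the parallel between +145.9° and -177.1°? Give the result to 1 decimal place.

+164.4°

Signed shortest Δλ from +145.9° to -177.1° is +37.0°.
Midpoint longitude = +145.9° + (+37.0°)/2 = +145.9° + 18.5° = +164.4°.
(The naïve average (+145.9 + -177.1)/2 = -15.6° is on the wrong side of the globe.)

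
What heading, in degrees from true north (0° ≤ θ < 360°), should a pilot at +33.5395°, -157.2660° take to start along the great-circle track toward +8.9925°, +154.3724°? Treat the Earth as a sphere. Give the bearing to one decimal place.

252.5°

Δλ = 154.3724 − -157.2660 = 311.6384°; wrapped into (−180°, 180°]: -48.3616°.
θ = atan2( sin Δλ · cos φ₂ , cos φ₁ · sin φ₂ − sin φ₁ · cos φ₂ · cos Δλ )
  = atan2(-0.73817, -0.23231) = -107.469° → normalised to [0°, 360°): 252.531°.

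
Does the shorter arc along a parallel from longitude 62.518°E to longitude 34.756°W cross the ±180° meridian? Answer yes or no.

No

Signed shortest Δλ = ((-34.756 − 62.518 + 180) mod 360) − 180 = -97.274°.
Going west by 97.274° from +62.518° reaches -34.756° without touching 180°.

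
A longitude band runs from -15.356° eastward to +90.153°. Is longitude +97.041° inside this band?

No

Band width going east from -15.356° to +90.153°: ((90.153 − -15.356) mod 360) = 105.509°.
Offset of +97.041° east of the west edge: ((97.041 − -15.356) mod 360) = 112.397°.
112.397° > 105.509° ⇒ outside.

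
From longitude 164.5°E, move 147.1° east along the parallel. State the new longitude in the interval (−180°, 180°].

48.4°W

Start at +164.5°; shift +147.1° → +311.6°.
+311.6° lies outside (−180°, 180°]; subtract 360° → -48.4°.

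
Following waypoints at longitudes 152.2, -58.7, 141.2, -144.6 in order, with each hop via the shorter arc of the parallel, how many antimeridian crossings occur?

3

Leg 1: +152.2° → -58.7°, shortest Δλ = 149.1° (east) — crosses 180°.
Leg 2: -58.7° → +141.2°, shortest Δλ = -160.1° (west) — crosses 180°.
Leg 3: +141.2° → -144.6°, shortest Δλ = 74.2° (east) — crosses 180°.
Total crossings: 3.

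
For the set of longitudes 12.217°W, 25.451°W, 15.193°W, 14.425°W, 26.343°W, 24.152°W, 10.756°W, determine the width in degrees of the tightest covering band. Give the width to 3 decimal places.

15.587°

Sort the longitudes: -26.343°, -25.451°, -24.152°, -15.193°, -14.425°, -12.217°, -10.756°.
Eastward gaps between consecutive values (wrapping around): 0.892°, 1.299°, 8.959°, 0.768°, 2.208°, 1.461°, 344.413°.
Largest gap = 344.413° ⇒ minimal covering band is its complement: 360° − 344.413° = 15.587°.
Band runs from -26.343° eastward to -10.756°.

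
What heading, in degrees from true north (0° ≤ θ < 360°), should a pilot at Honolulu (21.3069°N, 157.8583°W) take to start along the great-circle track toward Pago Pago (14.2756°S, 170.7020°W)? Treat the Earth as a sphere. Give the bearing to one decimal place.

200.6°

Δλ = -170.7020 − -157.8583 = -12.8437°.
θ = atan2( sin Δλ · cos φ₂ , cos φ₁ · sin φ₂ − sin φ₁ · cos φ₂ · cos Δλ )
  = atan2(-0.21543, -0.57306) = -159.398° → normalised to [0°, 360°): 200.602°.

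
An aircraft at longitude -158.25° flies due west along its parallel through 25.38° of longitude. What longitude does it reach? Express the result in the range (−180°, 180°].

Start at -158.25°; shift −25.38° → -183.63°.
-183.63° lies outside (−180°, 180°]; add 360° → +176.37°.

+176.37°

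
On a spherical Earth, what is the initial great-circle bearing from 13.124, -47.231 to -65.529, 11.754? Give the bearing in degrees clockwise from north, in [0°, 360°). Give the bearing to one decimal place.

159.2°

Δλ = 11.754 − -47.231 = 58.985°.
θ = atan2( sin Δλ · cos φ₂ , cos φ₁ · sin φ₂ − sin φ₁ · cos φ₂ · cos Δλ )
  = atan2(0.35501, -0.93486) = 159.206° → normalised to [0°, 360°): 159.206°.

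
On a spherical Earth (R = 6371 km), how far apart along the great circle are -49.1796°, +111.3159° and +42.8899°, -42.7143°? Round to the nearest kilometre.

Δλ = -42.7143 − 111.3159 = -154.0302°.
Δφ = 42.8899 − -49.1796 = 92.0695°.
a = sin²(Δφ/2) + cos φ₁ · cos φ₂ · sin²(Δλ/2) = 0.972810.
c = 2·atan2(√a, √(1−a)) = 2.81029 rad → d = 6371·c ≈ 17904.37 km.

17904 km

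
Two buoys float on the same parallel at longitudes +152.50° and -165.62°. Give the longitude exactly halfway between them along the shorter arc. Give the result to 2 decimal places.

+173.44°

Signed shortest Δλ from +152.50° to -165.62° is +41.88°.
Midpoint longitude = +152.50° + (+41.88°)/2 = +152.50° + 20.94° = +173.44°.
(The naïve average (+152.50 + -165.62)/2 = -6.56° is on the wrong side of the globe.)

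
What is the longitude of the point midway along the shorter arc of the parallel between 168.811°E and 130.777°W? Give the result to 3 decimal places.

160.983°W

Signed shortest Δλ from +168.811° to -130.777° is +60.412°.
Midpoint longitude = +168.811° + (+60.412°)/2 = +168.811° + 30.206° = +199.017°.
Normalise into (−180°, 180°]: -160.983°.
(The naïve average (+168.811 + -130.777)/2 = 19.017° is on the wrong side of the globe.)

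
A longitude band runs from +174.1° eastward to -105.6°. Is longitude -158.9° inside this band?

Yes

Band width going east from +174.1° to -105.6°: ((-105.6 − 174.1) mod 360) = 80.3°.
Offset of -158.9° east of the west edge: ((-158.9 − 174.1) mod 360) = 27.0°.
27.0° ≤ 80.3° ⇒ inside.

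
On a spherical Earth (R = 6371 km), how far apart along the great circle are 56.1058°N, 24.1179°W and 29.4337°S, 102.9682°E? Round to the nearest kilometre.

14955 km

Δλ = 102.9682 − -24.1179 = 127.0861°.
Δφ = -29.4337 − 56.1058 = -85.5395°.
a = sin²(Δφ/2) + cos φ₁ · cos φ₂ · sin²(Δλ/2) = 0.850391.
c = 2·atan2(√a, √(1−a)) = 2.34729 rad → d = 6371·c ≈ 14954.58 km.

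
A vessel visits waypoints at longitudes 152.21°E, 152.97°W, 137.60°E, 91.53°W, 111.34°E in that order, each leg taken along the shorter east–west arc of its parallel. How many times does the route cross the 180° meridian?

4

Leg 1: +152.21° → -152.97°, shortest Δλ = 54.82° (east) — crosses 180°.
Leg 2: -152.97° → +137.60°, shortest Δλ = -69.43° (west) — crosses 180°.
Leg 3: +137.60° → -91.53°, shortest Δλ = 130.87° (east) — crosses 180°.
Leg 4: -91.53° → +111.34°, shortest Δλ = -157.13° (west) — crosses 180°.
Total crossings: 4.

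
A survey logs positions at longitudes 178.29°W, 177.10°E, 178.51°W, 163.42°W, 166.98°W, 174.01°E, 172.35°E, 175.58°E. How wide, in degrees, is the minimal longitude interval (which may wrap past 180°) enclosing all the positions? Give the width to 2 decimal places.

Sort the longitudes: -178.51°, -178.29°, -166.98°, -163.42°, +172.35°, +174.01°, +175.58°, +177.10°.
Eastward gaps between consecutive values (wrapping around): 0.22°, 11.31°, 3.56°, 335.77°, 1.66°, 1.57°, 1.52°, 4.39°.
Largest gap = 335.77° ⇒ minimal covering band is its complement: 360° − 335.77° = 24.23°.
Band runs from +172.35° eastward to -163.42°, crossing the antimeridian.

24.23°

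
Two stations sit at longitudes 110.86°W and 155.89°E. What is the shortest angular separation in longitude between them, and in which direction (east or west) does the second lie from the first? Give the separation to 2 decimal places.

93.25° west

Raw difference: 155.89 − -110.86 = 266.75°.
Normalise into (−180°, 180°]: 266.75° − 360° = -93.25°.
Negative ⇒ the second point lies to the west; separation 93.25°.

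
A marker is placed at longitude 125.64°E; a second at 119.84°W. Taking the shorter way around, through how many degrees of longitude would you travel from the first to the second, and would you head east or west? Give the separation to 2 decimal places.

Raw difference: -119.84 − 125.64 = -245.48°.
Normalise into (−180°, 180°]: -245.48° + 360° = 114.52°.
Positive ⇒ the second point lies to the east; separation 114.52°.

114.52° east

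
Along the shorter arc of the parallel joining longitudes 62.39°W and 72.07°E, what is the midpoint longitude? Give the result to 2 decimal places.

4.84°E

Signed shortest Δλ from -62.39° to +72.07° is +134.46°.
Midpoint longitude = -62.39° + (+134.46°)/2 = -62.39° + 67.23° = +4.84°.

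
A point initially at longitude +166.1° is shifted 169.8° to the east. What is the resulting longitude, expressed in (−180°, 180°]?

-24.1°

Start at +166.1°; shift +169.8° → +335.9°.
+335.9° lies outside (−180°, 180°]; subtract 360° → -24.1°.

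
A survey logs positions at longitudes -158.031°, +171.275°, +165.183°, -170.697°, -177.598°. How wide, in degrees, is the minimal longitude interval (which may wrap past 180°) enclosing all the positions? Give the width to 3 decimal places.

36.786°

Sort the longitudes: -177.598°, -170.697°, -158.031°, +165.183°, +171.275°.
Eastward gaps between consecutive values (wrapping around): 6.901°, 12.666°, 323.214°, 6.092°, 11.127°.
Largest gap = 323.214° ⇒ minimal covering band is its complement: 360° − 323.214° = 36.786°.
Band runs from +165.183° eastward to -158.031°, crossing the antimeridian.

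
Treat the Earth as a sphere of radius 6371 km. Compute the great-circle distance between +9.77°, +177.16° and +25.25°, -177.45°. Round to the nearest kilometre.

1813 km

Δλ = -177.45 − 177.16 = -354.61°; wrapped into (−180°, 180°]: 5.39°.
Δφ = 25.25 − 9.77 = 15.48°.
a = sin²(Δφ/2) + cos φ₁ · cos φ₂ · sin²(Δλ/2) = 0.020109.
c = 2·atan2(√a, √(1−a)) = 0.28457 rad → d = 6371·c ≈ 1812.99 km.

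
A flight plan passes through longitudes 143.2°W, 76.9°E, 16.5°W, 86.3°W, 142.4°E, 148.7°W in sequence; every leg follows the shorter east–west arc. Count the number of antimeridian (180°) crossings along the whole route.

Leg 1: -143.2° → +76.9°, shortest Δλ = -139.9° (west) — crosses 180°.
Leg 2: +76.9° → -16.5°, shortest Δλ = -93.4° (west) — does not cross 180°.
Leg 3: -16.5° → -86.3°, shortest Δλ = -69.8° (west) — does not cross 180°.
Leg 4: -86.3° → +142.4°, shortest Δλ = -131.3° (west) — crosses 180°.
Leg 5: +142.4° → -148.7°, shortest Δλ = 68.9° (east) — crosses 180°.
Total crossings: 3.

3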